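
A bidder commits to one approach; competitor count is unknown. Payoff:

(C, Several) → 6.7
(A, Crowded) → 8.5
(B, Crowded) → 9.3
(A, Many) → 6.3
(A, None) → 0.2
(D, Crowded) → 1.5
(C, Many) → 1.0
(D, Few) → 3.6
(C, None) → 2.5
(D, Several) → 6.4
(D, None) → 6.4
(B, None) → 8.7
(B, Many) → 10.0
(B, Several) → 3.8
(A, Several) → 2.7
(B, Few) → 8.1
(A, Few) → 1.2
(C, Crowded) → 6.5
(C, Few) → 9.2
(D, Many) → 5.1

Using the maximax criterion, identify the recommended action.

B

Row maxima: A=8.5, B=10.0, C=9.2, D=6.4
Best best-case = 10.0 → B.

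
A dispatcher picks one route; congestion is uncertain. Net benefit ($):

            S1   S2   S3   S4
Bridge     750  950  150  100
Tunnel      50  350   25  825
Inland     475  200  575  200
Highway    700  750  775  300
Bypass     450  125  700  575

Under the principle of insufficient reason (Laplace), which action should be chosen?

Row averages: Bridge=487.5, Tunnel=312.5, Inland=362.5, Highway=631.25, Bypass=462.5
Highest average = 631.25 → Highway.

Highway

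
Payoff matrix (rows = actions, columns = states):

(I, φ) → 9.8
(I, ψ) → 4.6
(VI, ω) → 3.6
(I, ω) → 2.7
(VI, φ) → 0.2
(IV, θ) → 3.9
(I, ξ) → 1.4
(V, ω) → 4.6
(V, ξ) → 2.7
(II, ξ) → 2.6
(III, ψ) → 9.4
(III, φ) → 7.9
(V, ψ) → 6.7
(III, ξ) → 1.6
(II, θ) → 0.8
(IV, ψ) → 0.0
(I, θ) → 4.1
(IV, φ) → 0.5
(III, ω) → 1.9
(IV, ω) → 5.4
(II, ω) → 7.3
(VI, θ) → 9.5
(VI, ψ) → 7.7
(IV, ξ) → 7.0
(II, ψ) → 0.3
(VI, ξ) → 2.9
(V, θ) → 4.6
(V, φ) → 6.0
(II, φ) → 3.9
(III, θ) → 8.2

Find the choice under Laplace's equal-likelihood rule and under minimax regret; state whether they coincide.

laplace → III; minimax regret → V (disagree)

Row averages: I=4.52, II=2.98, III=5.8, IV=3.36, V=4.92, VI=4.78
Highest average = 5.8 → III.
Column bests: θ=9.5, φ=9.8, ψ=9.4, ω=7.3, ξ=7.0.
I regrets: 5.4, 0.0, 4.8, 4.6, 5.6 → max 5.6
II regrets: 8.7, 5.9, 9.1, 0.0, 4.4 → max 9.1
III regrets: 1.3, 1.9, 0.0, 5.4, 5.4 → max 5.4
IV regrets: 5.6, 9.3, 9.4, 1.9, 0.0 → max 9.4
V regrets: 4.9, 3.8, 2.7, 2.7, 4.3 → max 4.9
VI regrets: 0.0, 9.6, 1.7, 3.7, 4.1 → max 9.6
Smallest max regret = 4.9 → V.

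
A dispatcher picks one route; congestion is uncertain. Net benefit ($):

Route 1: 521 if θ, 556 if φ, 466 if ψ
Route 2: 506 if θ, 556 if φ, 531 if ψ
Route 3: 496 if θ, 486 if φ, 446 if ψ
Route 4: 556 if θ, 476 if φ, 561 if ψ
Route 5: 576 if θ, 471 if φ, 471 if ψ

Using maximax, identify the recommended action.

Row maxima: Route 1=556, Route 2=556, Route 3=496, Route 4=561, Route 5=576
Best best-case = 576 → Route 5.

Route 5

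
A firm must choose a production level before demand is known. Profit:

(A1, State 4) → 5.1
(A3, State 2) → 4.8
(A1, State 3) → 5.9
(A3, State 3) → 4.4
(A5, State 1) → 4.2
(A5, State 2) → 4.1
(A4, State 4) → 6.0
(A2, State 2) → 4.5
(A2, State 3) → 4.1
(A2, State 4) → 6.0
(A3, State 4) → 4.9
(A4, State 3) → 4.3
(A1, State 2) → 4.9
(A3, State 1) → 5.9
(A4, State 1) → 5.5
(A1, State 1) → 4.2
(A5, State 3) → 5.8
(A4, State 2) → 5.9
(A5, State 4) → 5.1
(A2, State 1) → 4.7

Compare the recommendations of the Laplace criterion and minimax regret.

Row averages: A1=5.025, A2=4.825, A3=5, A4=5.425, A5=4.8
Highest average = 5.425 → A4.
Column bests: State 1=5.9, State 2=5.9, State 3=5.9, State 4=6.0.
A1 regrets: 1.7, 1.0, 0.0, 0.9 → max 1.7
A2 regrets: 1.2, 1.4, 1.8, 0.0 → max 1.8
A3 regrets: 0.0, 1.1, 1.5, 1.1 → max 1.5
A4 regrets: 0.4, 0.0, 1.6, 0.0 → max 1.6
A5 regrets: 1.7, 1.8, 0.1, 0.9 → max 1.8
Smallest max regret = 1.5 → A3.

laplace → A4; minimax regret → A3 (disagree)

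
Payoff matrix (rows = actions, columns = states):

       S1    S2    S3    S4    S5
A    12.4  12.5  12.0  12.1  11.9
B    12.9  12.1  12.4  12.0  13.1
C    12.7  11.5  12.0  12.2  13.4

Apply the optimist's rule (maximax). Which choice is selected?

C

Row maxima: A=12.5, B=13.1, C=13.4
Best best-case = 13.4 → C.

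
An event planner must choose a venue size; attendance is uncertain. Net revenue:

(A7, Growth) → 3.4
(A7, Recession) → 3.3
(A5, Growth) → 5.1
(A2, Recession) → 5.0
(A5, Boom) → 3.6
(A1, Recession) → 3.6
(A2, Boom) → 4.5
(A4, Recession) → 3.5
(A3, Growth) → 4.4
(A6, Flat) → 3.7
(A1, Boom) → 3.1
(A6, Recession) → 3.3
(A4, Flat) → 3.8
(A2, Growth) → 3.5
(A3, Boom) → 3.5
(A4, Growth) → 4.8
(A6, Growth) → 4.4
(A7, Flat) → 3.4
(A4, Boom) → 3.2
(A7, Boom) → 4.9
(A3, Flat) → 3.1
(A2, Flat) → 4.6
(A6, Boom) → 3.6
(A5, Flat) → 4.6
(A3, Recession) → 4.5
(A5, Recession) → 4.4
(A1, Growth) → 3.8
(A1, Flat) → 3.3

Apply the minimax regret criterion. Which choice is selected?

Column bests: Recession=5.0, Flat=4.6, Growth=5.1, Boom=4.9.
A1 regrets: 1.4, 1.3, 1.3, 1.8 → max 1.8
A2 regrets: 0.0, 0.0, 1.6, 0.4 → max 1.6
A3 regrets: 0.5, 1.5, 0.7, 1.4 → max 1.5
A4 regrets: 1.5, 0.8, 0.3, 1.7 → max 1.7
A5 regrets: 0.6, 0.0, 0.0, 1.3 → max 1.3
A6 regrets: 1.7, 0.9, 0.7, 1.3 → max 1.7
A7 regrets: 1.7, 1.2, 1.7, 0.0 → max 1.7
Smallest max regret = 1.3 → A5.

A5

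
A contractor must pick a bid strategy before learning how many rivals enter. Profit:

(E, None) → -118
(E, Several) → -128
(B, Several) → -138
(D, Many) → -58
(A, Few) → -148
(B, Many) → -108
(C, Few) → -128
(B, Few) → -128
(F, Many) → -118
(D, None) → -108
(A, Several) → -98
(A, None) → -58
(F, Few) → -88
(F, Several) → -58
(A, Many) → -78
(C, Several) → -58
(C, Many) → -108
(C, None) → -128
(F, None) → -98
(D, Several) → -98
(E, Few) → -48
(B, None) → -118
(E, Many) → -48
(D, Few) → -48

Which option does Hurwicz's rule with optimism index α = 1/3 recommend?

D

A: 1/3·(-58) + 2/3·(-148) = -118
B: 1/3·(-108) + 2/3·(-138) = -128
C: 1/3·(-58) + 2/3·(-128) = -314/3
D: 1/3·(-48) + 2/3·(-108) = -88
E: 1/3·(-48) + 2/3·(-128) = -304/3
F: 1/3·(-58) + 2/3·(-118) = -98
Highest Hurwicz score = -88 → D.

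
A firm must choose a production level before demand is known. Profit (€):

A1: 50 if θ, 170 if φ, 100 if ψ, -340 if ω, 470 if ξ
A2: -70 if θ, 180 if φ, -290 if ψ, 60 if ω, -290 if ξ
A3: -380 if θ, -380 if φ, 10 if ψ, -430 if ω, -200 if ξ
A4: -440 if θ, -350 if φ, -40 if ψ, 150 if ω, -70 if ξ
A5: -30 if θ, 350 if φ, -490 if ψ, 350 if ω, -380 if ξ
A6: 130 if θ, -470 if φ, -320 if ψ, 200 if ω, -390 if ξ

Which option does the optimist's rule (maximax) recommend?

A1

Row maxima: A1=470, A2=180, A3=10, A4=150, A5=350, A6=200
Best best-case = 470 → A1.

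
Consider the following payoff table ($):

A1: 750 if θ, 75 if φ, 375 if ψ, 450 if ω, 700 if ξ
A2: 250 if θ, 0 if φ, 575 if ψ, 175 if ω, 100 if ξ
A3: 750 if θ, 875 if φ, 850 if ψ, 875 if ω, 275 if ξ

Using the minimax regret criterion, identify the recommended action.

A3

Column bests: θ=750, φ=875, ψ=850, ω=875, ξ=700.
A1 regrets: 0, 800, 475, 425, 0 → max 800
A2 regrets: 500, 875, 275, 700, 600 → max 875
A3 regrets: 0, 0, 0, 0, 425 → max 425
Smallest max regret = 425 → A3.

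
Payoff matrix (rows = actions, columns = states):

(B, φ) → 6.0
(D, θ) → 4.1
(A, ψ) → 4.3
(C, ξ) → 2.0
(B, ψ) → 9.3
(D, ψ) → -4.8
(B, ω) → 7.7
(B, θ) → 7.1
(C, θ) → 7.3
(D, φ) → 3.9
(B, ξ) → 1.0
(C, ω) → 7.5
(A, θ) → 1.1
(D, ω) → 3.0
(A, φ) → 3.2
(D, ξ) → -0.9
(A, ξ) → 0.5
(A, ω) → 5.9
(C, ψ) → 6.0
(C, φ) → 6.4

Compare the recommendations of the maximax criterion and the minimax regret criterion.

maximax → B; minimax regret → B (agree)

Row maxima: A=5.9, B=9.3, C=7.5, D=4.1
Best best-case = 9.3 → B.
Column bests: θ=7.3, φ=6.4, ψ=9.3, ω=7.7, ξ=2.0.
A regrets: 6.2, 3.2, 5.0, 1.8, 1.5 → max 6.2
B regrets: 0.2, 0.4, 0.0, 0.0, 1.0 → max 1.0
C regrets: 0.0, 0.0, 3.3, 0.2, 0.0 → max 3.3
D regrets: 3.2, 2.5, 14.1, 4.7, 2.9 → max 14.1
Smallest max regret = 1.0 → B.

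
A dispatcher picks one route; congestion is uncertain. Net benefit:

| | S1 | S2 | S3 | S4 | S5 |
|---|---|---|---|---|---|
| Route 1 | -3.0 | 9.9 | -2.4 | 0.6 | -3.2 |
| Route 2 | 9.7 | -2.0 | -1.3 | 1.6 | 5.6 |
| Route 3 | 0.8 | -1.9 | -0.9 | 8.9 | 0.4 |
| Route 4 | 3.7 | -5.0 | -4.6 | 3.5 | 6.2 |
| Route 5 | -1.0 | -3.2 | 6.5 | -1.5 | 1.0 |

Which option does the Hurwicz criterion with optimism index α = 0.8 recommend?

Route 1: 0.8·9.9 + 0.2·(-3.2) = 7.28
Route 2: 0.8·9.7 + 0.2·(-2.0) = 7.36
Route 3: 0.8·8.9 + 0.2·(-1.9) = 6.74
Route 4: 0.8·6.2 + 0.2·(-5.0) = 3.96
Route 5: 0.8·6.5 + 0.2·(-3.2) = 4.56
Highest Hurwicz score = 7.36 → Route 2.

Route 2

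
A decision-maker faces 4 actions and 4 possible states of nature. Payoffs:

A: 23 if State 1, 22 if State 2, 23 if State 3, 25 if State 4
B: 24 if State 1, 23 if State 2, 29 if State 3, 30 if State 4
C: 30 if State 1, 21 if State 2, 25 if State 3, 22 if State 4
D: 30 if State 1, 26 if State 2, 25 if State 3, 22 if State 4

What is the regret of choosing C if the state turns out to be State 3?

4

Best payoff under State 3 is 29.
Regret = 29 − 25 = 4.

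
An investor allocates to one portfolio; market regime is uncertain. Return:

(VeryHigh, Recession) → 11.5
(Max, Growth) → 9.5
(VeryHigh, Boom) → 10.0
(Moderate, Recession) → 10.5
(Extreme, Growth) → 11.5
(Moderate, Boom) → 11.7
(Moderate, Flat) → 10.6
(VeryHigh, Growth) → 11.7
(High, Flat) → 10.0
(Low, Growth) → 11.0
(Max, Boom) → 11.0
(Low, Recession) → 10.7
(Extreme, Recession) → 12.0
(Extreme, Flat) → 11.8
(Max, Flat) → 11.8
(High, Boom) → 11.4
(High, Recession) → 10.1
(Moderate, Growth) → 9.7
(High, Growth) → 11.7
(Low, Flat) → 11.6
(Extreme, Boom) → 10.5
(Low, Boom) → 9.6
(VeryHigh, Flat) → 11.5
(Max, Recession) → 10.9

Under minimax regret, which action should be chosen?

Extreme

Column bests: Recession=12.0, Flat=11.8, Growth=11.7, Boom=11.7.
Low regrets: 1.3, 0.2, 0.7, 2.1 → max 2.1
Moderate regrets: 1.5, 1.2, 2.0, 0.0 → max 2.0
High regrets: 1.9, 1.8, 0.0, 0.3 → max 1.9
VeryHigh regrets: 0.5, 0.3, 0.0, 1.7 → max 1.7
Extreme regrets: 0.0, 0.0, 0.2, 1.2 → max 1.2
Max regrets: 1.1, 0.0, 2.2, 0.7 → max 2.2
Smallest max regret = 1.2 → Extreme.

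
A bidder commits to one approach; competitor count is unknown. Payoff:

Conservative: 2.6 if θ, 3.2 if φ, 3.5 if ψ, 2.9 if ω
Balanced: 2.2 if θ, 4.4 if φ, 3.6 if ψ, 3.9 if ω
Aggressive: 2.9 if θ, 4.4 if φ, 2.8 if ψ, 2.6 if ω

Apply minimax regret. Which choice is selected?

Column bests: θ=2.9, φ=4.4, ψ=3.6, ω=3.9.
Conservative regrets: 0.3, 1.2, 0.1, 1.0 → max 1.2
Balanced regrets: 0.7, 0.0, 0.0, 0.0 → max 0.7
Aggressive regrets: 0.0, 0.0, 0.8, 1.3 → max 1.3
Smallest max regret = 0.7 → Balanced.

Balanced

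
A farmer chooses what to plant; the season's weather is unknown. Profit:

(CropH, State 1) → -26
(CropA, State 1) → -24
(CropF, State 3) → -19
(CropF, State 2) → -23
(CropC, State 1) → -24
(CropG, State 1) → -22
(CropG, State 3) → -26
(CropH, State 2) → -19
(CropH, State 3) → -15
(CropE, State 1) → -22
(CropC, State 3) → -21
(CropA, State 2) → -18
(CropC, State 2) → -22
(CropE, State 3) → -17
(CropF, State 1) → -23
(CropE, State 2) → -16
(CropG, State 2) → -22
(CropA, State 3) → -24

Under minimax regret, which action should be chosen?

CropE

Column bests: State 1=-22, State 2=-16, State 3=-15.
CropC regrets: 2, 6, 6 → max 6
CropE regrets: 0, 0, 2 → max 2
CropG regrets: 0, 6, 11 → max 11
CropF regrets: 1, 7, 4 → max 7
CropA regrets: 2, 2, 9 → max 9
CropH regrets: 4, 3, 0 → max 4
Smallest max regret = 2 → CropE.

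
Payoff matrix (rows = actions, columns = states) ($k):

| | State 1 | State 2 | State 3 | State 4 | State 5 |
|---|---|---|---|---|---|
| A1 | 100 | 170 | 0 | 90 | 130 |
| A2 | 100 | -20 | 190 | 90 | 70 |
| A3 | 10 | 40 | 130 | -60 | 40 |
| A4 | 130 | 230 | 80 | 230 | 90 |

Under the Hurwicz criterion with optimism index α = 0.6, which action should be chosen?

A4

A1: 0.6·170 + 0.4·0 = 102
A2: 0.6·190 + 0.4·(-20) = 106
A3: 0.6·130 + 0.4·(-60) = 54
A4: 0.6·230 + 0.4·80 = 170
Highest Hurwicz score = 170 → A4.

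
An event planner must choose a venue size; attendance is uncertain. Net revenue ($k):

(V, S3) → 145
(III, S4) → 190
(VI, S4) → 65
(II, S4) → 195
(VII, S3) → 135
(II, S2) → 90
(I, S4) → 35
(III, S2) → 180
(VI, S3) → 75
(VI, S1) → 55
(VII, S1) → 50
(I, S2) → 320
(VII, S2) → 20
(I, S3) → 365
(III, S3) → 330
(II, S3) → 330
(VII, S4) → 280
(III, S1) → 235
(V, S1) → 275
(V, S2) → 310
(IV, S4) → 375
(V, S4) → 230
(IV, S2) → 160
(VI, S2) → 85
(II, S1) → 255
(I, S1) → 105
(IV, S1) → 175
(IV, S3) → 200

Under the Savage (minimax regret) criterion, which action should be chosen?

IV

Column bests: S1=275, S2=320, S3=365, S4=375.
I regrets: 170, 0, 0, 340 → max 340
II regrets: 20, 230, 35, 180 → max 230
III regrets: 40, 140, 35, 185 → max 185
IV regrets: 100, 160, 165, 0 → max 165
V regrets: 0, 10, 220, 145 → max 220
VI regrets: 220, 235, 290, 310 → max 310
VII regrets: 225, 300, 230, 95 → max 300
Smallest max regret = 165 → IV.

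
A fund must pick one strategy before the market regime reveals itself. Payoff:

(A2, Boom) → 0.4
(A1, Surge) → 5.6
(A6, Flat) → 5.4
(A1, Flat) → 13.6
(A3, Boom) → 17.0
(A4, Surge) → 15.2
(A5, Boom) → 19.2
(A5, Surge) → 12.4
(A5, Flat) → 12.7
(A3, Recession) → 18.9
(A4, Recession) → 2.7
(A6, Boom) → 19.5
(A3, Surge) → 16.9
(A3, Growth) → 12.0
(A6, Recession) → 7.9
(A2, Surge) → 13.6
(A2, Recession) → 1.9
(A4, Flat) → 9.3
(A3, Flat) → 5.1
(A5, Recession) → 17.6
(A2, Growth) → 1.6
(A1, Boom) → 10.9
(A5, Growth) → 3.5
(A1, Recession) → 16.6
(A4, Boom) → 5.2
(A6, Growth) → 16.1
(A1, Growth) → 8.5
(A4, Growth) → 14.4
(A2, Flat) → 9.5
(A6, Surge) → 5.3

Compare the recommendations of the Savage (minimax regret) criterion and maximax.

Column bests: Recession=18.9, Flat=13.6, Growth=16.1, Boom=19.5, Surge=16.9.
A1 regrets: 2.3, 0.0, 7.6, 8.6, 11.3 → max 11.3
A2 regrets: 17.0, 4.1, 14.5, 19.1, 3.3 → max 19.1
A3 regrets: 0.0, 8.5, 4.1, 2.5, 0.0 → max 8.5
A4 regrets: 16.2, 4.3, 1.7, 14.3, 1.7 → max 16.2
A5 regrets: 1.3, 0.9, 12.6, 0.3, 4.5 → max 12.6
A6 regrets: 11.0, 8.2, 0.0, 0.0, 11.6 → max 11.6
Smallest max regret = 8.5 → A3.
Row maxima: A1=16.6, A2=13.6, A3=18.9, A4=15.2, A5=19.2, A6=19.5
Best best-case = 19.5 → A6.

minimax regret → A3; maximax → A6 (disagree)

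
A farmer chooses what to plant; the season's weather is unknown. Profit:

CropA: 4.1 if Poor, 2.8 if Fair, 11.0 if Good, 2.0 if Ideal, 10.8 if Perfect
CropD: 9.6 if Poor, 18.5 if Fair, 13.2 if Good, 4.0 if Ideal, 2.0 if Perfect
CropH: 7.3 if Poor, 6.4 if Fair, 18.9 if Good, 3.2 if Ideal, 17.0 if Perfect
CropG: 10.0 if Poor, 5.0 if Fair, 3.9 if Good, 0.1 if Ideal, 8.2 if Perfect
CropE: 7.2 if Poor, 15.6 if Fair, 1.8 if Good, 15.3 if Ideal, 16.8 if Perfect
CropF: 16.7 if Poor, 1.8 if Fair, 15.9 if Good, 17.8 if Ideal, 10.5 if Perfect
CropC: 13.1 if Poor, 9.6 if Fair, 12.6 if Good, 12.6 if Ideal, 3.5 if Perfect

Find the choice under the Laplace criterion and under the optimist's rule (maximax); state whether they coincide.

laplace → CropF; maximax → CropH (disagree)

Row averages: CropA=6.14, CropD=9.46, CropH=10.56, CropG=5.44, CropE=11.34, CropF=12.54, CropC=10.28
Highest average = 12.54 → CropF.
Row maxima: CropA=11.0, CropD=18.5, CropH=18.9, CropG=10.0, CropE=16.8, CropF=17.8, CropC=13.1
Best best-case = 18.9 → CropH.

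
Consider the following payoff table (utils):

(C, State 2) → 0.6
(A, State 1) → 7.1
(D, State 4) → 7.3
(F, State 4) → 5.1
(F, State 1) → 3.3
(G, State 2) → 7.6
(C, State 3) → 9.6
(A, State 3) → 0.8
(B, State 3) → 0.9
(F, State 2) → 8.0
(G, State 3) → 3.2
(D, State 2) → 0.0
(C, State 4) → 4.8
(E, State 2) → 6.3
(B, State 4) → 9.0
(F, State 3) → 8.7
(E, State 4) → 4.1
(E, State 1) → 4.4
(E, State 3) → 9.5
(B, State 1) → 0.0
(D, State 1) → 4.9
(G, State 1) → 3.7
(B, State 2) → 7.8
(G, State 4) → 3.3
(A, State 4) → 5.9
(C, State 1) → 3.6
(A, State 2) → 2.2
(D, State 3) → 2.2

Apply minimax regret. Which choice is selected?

F

Column bests: State 1=7.1, State 2=8.0, State 3=9.6, State 4=9.0.
A regrets: 0.0, 5.8, 8.8, 3.1 → max 8.8
B regrets: 7.1, 0.2, 8.7, 0.0 → max 8.7
C regrets: 3.5, 7.4, 0.0, 4.2 → max 7.4
D regrets: 2.2, 8.0, 7.4, 1.7 → max 8.0
E regrets: 2.7, 1.7, 0.1, 4.9 → max 4.9
F regrets: 3.8, 0.0, 0.9, 3.9 → max 3.9
G regrets: 3.4, 0.4, 6.4, 5.7 → max 6.4
Smallest max regret = 3.9 → F.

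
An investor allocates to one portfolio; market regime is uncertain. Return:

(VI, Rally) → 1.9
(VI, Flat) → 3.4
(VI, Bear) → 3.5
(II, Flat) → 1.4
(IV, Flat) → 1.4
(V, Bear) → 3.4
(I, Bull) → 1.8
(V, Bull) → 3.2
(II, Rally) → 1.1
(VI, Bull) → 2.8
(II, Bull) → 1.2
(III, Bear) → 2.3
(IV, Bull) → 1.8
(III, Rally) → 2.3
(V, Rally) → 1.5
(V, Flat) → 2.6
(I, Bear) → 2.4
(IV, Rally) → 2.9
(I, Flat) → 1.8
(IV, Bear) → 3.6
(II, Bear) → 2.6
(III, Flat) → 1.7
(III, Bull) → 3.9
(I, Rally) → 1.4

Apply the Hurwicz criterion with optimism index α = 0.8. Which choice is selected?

III

I: 0.8·2.4 + 0.2·1.4 = 2.2
II: 0.8·2.6 + 0.2·1.1 = 2.3
III: 0.8·3.9 + 0.2·1.7 = 3.46
IV: 0.8·3.6 + 0.2·1.4 = 3.16
V: 0.8·3.4 + 0.2·1.5 = 3.02
VI: 0.8·3.5 + 0.2·1.9 = 3.18
Highest Hurwicz score = 3.46 → III.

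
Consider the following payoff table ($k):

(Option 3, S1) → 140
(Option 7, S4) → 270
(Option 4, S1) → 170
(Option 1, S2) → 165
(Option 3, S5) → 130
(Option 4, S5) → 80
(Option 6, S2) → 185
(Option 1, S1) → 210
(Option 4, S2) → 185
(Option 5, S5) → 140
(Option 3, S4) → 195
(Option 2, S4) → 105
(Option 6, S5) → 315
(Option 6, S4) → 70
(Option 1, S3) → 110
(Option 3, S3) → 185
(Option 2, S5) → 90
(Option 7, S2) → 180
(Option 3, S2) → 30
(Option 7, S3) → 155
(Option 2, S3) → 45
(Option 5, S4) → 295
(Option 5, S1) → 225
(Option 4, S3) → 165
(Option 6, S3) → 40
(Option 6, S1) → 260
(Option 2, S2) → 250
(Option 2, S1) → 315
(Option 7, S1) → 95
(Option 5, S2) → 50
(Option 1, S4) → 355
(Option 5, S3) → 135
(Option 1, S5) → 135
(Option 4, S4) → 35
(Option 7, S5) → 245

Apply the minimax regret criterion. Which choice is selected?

Column bests: S1=315, S2=250, S3=185, S4=355, S5=315.
Option 1 regrets: 105, 85, 75, 0, 180 → max 180
Option 2 regrets: 0, 0, 140, 250, 225 → max 250
Option 3 regrets: 175, 220, 0, 160, 185 → max 220
Option 4 regrets: 145, 65, 20, 320, 235 → max 320
Option 5 regrets: 90, 200, 50, 60, 175 → max 200
Option 6 regrets: 55, 65, 145, 285, 0 → max 285
Option 7 regrets: 220, 70, 30, 85, 70 → max 220
Smallest max regret = 180 → Option 1.

Option 1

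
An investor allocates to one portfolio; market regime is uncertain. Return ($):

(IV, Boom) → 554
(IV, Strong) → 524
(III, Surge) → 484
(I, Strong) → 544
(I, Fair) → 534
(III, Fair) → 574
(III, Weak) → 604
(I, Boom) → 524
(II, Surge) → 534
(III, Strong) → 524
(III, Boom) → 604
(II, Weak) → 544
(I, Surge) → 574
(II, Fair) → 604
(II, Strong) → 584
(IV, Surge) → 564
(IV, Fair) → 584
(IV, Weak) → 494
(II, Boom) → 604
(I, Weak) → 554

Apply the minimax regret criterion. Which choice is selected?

Column bests: Weak=604, Fair=604, Strong=584, Boom=604, Surge=574.
I regrets: 50, 70, 40, 80, 0 → max 80
II regrets: 60, 0, 0, 0, 40 → max 60
III regrets: 0, 30, 60, 0, 90 → max 90
IV regrets: 110, 20, 60, 50, 10 → max 110
Smallest max regret = 60 → II.

II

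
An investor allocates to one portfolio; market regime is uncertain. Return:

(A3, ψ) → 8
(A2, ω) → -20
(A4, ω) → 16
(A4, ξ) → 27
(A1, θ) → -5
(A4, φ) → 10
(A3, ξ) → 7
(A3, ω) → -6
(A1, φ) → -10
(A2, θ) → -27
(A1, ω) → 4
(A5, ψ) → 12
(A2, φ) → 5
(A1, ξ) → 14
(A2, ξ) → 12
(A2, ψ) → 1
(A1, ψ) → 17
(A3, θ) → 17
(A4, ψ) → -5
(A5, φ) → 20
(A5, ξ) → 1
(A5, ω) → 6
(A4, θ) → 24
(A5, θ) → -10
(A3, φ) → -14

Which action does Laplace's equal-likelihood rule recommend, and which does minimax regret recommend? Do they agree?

laplace → A4; minimax regret → A4 (agree)

Row averages: A1=4, A2=-5.8, A3=2.4, A4=14.4, A5=5.8
Highest average = 14.4 → A4.
Column bests: θ=24, φ=20, ψ=17, ω=16, ξ=27.
A1 regrets: 29, 30, 0, 12, 13 → max 30
A2 regrets: 51, 15, 16, 36, 15 → max 51
A3 regrets: 7, 34, 9, 22, 20 → max 34
A4 regrets: 0, 10, 22, 0, 0 → max 22
A5 regrets: 34, 0, 5, 10, 26 → max 34
Smallest max regret = 22 → A4.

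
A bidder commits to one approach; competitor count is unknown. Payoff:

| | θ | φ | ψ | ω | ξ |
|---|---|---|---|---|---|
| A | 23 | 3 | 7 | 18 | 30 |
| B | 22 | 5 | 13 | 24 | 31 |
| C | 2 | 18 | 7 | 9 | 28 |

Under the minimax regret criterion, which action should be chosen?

Column bests: θ=23, φ=18, ψ=13, ω=24, ξ=31.
A regrets: 0, 15, 6, 6, 1 → max 15
B regrets: 1, 13, 0, 0, 0 → max 13
C regrets: 21, 0, 6, 15, 3 → max 21
Smallest max regret = 13 → B.

B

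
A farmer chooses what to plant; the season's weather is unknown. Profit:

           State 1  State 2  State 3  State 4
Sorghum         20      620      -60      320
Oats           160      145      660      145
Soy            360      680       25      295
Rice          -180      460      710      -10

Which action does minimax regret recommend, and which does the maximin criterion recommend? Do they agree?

Column bests: State 1=360, State 2=680, State 3=710, State 4=320.
Sorghum regrets: 340, 60, 770, 0 → max 770
Oats regrets: 200, 535, 50, 175 → max 535
Soy regrets: 0, 0, 685, 25 → max 685
Rice regrets: 540, 220, 0, 330 → max 540
Smallest max regret = 535 → Oats.
Row minima: Sorghum=-60, Oats=145, Soy=25, Rice=-180
Best worst-case = 145 → Oats.

minimax regret → Oats; maximin → Oats (agree)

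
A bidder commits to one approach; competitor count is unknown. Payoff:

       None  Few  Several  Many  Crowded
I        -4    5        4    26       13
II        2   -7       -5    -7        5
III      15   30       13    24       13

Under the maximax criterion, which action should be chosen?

Row maxima: I=26, II=5, III=30
Best best-case = 30 → III.

III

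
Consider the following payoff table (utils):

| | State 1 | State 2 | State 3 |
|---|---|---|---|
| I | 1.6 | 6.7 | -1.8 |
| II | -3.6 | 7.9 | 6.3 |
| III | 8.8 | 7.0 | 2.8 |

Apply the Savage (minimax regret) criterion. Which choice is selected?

III

Column bests: State 1=8.8, State 2=7.9, State 3=6.3.
I regrets: 7.2, 1.2, 8.1 → max 8.1
II regrets: 12.4, 0.0, 0.0 → max 12.4
III regrets: 0.0, 0.9, 3.5 → max 3.5
Smallest max regret = 3.5 → III.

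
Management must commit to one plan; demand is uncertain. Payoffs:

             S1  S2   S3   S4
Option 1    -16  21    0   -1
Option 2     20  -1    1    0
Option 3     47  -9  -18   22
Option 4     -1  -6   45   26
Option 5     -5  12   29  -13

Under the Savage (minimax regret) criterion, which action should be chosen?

Option 2

Column bests: S1=47, S2=21, S3=45, S4=26.
Option 1 regrets: 63, 0, 45, 27 → max 63
Option 2 regrets: 27, 22, 44, 26 → max 44
Option 3 regrets: 0, 30, 63, 4 → max 63
Option 4 regrets: 48, 27, 0, 0 → max 48
Option 5 regrets: 52, 9, 16, 39 → max 52
Smallest max regret = 44 → Option 2.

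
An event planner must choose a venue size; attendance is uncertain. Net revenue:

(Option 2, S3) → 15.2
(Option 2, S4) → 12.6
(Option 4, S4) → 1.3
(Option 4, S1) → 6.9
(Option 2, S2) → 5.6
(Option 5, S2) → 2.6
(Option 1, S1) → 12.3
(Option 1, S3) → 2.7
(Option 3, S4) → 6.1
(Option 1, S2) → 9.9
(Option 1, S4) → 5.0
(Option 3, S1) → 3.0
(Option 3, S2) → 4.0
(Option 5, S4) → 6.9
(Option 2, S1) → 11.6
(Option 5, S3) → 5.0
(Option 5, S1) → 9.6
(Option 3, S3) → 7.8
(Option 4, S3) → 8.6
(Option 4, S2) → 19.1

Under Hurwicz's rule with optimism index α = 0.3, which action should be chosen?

Option 2

Option 1: 0.3·12.3 + 0.7·2.7 = 5.58
Option 2: 0.3·15.2 + 0.7·5.6 = 8.48
Option 3: 0.3·7.8 + 0.7·3.0 = 4.44
Option 4: 0.3·19.1 + 0.7·1.3 = 6.64
Option 5: 0.3·9.6 + 0.7·2.6 = 4.7
Highest Hurwicz score = 8.48 → Option 2.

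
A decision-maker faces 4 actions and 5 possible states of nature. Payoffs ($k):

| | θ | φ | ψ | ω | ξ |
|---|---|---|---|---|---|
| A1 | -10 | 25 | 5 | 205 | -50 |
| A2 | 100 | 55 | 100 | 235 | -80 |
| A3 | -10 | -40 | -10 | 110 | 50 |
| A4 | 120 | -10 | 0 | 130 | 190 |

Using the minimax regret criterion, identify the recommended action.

Column bests: θ=120, φ=55, ψ=100, ω=235, ξ=190.
A1 regrets: 130, 30, 95, 30, 240 → max 240
A2 regrets: 20, 0, 0, 0, 270 → max 270
A3 regrets: 130, 95, 110, 125, 140 → max 140
A4 regrets: 0, 65, 100, 105, 0 → max 105
Smallest max regret = 105 → A4.

A4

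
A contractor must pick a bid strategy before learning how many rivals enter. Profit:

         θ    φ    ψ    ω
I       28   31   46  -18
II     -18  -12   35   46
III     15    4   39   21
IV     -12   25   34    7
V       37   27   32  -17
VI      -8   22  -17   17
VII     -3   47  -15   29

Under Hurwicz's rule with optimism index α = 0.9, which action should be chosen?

VII

I: 0.9·46 + 0.1·(-18) = 39.6
II: 0.9·46 + 0.1·(-18) = 39.6
III: 0.9·39 + 0.1·4 = 35.5
IV: 0.9·34 + 0.1·(-12) = 29.4
V: 0.9·37 + 0.1·(-17) = 31.6
VI: 0.9·22 + 0.1·(-17) = 18.1
VII: 0.9·47 + 0.1·(-15) = 40.8
Highest Hurwicz score = 40.8 → VII.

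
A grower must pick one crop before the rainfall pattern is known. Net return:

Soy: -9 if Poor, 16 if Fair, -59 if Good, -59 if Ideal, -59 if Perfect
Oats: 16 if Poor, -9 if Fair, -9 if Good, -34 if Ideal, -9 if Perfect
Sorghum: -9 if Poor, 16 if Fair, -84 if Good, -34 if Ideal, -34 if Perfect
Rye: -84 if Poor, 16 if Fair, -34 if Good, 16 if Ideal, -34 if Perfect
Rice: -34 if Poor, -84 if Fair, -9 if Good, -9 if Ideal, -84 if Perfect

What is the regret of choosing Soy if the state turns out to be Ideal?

Best payoff under Ideal is 16.
Regret = 16 − (-59) = 75.

75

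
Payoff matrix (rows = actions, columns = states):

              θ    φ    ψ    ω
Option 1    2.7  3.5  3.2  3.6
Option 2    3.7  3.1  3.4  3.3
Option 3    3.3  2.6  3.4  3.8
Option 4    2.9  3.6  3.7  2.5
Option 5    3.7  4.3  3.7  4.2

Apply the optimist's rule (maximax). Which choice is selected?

Option 5

Row maxima: Option 1=3.6, Option 2=3.7, Option 3=3.8, Option 4=3.7, Option 5=4.3
Best best-case = 4.3 → Option 5.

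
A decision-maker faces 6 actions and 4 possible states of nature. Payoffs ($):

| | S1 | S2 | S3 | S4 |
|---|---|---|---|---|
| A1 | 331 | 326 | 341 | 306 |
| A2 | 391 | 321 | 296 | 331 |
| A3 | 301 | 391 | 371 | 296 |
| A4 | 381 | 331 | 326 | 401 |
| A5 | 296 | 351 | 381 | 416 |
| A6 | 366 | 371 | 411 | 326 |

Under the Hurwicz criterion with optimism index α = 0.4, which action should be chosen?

A1: 0.4·341 + 0.6·306 = 320
A2: 0.4·391 + 0.6·296 = 334
A3: 0.4·391 + 0.6·296 = 334
A4: 0.4·401 + 0.6·326 = 356
A5: 0.4·416 + 0.6·296 = 344
A6: 0.4·411 + 0.6·326 = 360
Highest Hurwicz score = 360 → A6.

A6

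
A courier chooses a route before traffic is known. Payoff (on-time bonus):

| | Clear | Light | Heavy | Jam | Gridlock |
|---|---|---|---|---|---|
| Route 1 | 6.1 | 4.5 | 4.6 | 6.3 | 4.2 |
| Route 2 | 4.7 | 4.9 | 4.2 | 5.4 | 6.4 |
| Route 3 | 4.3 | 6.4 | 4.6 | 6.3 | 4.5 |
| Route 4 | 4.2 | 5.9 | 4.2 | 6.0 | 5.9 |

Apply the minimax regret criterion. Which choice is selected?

Column bests: Clear=6.1, Light=6.4, Heavy=4.6, Jam=6.3, Gridlock=6.4.
Route 1 regrets: 0.0, 1.9, 0.0, 0.0, 2.2 → max 2.2
Route 2 regrets: 1.4, 1.5, 0.4, 0.9, 0.0 → max 1.5
Route 3 regrets: 1.8, 0.0, 0.0, 0.0, 1.9 → max 1.9
Route 4 regrets: 1.9, 0.5, 0.4, 0.3, 0.5 → max 1.9
Smallest max regret = 1.5 → Route 2.

Route 2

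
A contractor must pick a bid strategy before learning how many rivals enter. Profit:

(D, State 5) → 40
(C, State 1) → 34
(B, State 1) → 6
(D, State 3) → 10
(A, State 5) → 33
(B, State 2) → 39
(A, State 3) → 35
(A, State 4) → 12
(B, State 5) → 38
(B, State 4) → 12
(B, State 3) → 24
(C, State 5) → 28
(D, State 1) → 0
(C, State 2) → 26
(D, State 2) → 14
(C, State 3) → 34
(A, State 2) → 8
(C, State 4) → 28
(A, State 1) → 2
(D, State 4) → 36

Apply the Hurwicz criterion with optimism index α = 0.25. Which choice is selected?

C

A: 0.25·35 + 0.75·2 = 10.25
B: 0.25·39 + 0.75·6 = 14.25
C: 0.25·34 + 0.75·26 = 28
D: 0.25·40 + 0.75·0 = 10
Highest Hurwicz score = 28 → C.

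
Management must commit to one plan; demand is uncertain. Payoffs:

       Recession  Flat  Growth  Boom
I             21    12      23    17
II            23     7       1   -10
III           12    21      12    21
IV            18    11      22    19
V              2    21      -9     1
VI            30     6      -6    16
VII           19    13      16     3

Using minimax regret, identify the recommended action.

Column bests: Recession=30, Flat=21, Growth=23, Boom=21.
I regrets: 9, 9, 0, 4 → max 9
II regrets: 7, 14, 22, 31 → max 31
III regrets: 18, 0, 11, 0 → max 18
IV regrets: 12, 10, 1, 2 → max 12
V regrets: 28, 0, 32, 20 → max 32
VI regrets: 0, 15, 29, 5 → max 29
VII regrets: 11, 8, 7, 18 → max 18
Smallest max regret = 9 → I.

I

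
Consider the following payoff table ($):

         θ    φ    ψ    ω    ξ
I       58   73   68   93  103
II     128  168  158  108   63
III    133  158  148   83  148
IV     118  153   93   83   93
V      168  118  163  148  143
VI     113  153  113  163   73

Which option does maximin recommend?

V

Row minima: I=58, II=63, III=83, IV=83, V=118, VI=73
Best worst-case = 118 → V.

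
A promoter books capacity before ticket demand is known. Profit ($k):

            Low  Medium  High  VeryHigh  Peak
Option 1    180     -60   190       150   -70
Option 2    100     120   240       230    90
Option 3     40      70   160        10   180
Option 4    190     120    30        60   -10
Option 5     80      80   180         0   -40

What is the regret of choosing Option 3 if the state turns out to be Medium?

Best payoff under Medium is 120.
Regret = 120 − 70 = 50.

50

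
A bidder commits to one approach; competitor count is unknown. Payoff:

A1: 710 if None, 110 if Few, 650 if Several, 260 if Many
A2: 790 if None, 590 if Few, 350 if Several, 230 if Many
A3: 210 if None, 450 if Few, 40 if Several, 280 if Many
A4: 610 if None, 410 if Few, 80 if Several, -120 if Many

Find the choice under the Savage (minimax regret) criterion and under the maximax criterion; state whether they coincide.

minimax regret → A2; maximax → A2 (agree)

Column bests: None=790, Few=590, Several=650, Many=280.
A1 regrets: 80, 480, 0, 20 → max 480
A2 regrets: 0, 0, 300, 50 → max 300
A3 regrets: 580, 140, 610, 0 → max 610
A4 regrets: 180, 180, 570, 400 → max 570
Smallest max regret = 300 → A2.
Row maxima: A1=710, A2=790, A3=450, A4=610
Best best-case = 790 → A2.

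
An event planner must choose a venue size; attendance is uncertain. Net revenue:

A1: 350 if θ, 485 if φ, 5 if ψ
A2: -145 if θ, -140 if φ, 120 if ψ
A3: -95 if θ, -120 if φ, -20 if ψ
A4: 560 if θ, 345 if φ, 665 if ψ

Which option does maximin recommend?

Row minima: A1=5, A2=-145, A3=-120, A4=345
Best worst-case = 345 → A4.

A4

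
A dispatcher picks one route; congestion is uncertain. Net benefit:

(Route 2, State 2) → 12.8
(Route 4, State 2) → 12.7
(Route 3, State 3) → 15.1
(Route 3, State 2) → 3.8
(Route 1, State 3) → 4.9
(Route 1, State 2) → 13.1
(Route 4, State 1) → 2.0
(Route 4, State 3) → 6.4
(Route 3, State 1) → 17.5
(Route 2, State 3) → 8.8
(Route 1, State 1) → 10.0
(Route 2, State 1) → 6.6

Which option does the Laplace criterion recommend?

Route 3

Row averages: Route 1=28/3, Route 2=9.4, Route 3=182/15, Route 4=211/30
Highest average = 182/15 → Route 3.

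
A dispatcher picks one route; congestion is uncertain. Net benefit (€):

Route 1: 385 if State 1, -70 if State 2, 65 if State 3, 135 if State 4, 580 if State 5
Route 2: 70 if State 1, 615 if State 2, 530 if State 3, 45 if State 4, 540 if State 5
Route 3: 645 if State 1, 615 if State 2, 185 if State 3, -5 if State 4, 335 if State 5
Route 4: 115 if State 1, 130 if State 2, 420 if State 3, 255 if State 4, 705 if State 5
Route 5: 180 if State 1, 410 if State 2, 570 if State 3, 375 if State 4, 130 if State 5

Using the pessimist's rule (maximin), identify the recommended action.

Row minima: Route 1=-70, Route 2=45, Route 3=-5, Route 4=115, Route 5=130
Best worst-case = 130 → Route 5.

Route 5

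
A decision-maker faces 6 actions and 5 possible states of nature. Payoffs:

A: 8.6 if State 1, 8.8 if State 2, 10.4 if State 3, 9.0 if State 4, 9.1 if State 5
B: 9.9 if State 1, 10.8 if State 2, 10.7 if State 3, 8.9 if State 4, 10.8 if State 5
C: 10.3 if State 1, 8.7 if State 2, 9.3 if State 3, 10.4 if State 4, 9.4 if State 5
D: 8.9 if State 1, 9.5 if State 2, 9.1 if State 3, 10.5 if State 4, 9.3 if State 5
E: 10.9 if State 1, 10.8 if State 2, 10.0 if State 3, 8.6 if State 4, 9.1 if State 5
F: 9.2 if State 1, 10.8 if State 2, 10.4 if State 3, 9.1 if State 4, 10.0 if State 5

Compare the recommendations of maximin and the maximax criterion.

maximin → F; maximax → E (disagree)

Row minima: A=8.6, B=8.9, C=8.7, D=8.9, E=8.6, F=9.1
Best worst-case = 9.1 → F.
Row maxima: A=10.4, B=10.8, C=10.4, D=10.5, E=10.9, F=10.8
Best best-case = 10.9 → E.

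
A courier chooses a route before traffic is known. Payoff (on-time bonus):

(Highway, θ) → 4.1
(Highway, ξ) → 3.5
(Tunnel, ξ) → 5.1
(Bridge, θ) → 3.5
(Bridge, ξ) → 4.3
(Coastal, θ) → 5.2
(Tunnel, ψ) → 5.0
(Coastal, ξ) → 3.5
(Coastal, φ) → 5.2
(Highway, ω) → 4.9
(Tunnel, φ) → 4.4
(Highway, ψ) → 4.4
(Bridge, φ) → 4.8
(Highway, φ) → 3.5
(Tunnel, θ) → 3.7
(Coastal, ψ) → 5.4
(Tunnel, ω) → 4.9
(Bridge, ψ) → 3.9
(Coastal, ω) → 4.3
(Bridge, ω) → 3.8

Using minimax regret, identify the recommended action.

Tunnel

Column bests: θ=5.2, φ=5.2, ψ=5.4, ω=4.9, ξ=5.1.
Tunnel regrets: 1.5, 0.8, 0.4, 0.0, 0.0 → max 1.5
Highway regrets: 1.1, 1.7, 1.0, 0.0, 1.6 → max 1.7
Bridge regrets: 1.7, 0.4, 1.5, 1.1, 0.8 → max 1.7
Coastal regrets: 0.0, 0.0, 0.0, 0.6, 1.6 → max 1.6
Smallest max regret = 1.5 → Tunnel.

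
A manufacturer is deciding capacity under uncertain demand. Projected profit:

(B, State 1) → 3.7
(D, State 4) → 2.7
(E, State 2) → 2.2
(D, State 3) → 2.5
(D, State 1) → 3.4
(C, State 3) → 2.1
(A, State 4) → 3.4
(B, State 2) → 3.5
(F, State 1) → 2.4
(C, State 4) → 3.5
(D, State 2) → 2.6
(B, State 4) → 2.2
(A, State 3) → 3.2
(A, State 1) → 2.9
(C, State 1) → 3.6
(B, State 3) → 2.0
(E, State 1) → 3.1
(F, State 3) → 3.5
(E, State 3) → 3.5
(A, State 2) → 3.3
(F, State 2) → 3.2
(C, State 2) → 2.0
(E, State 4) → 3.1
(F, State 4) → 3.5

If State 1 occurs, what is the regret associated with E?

Best payoff under State 1 is 3.7.
Regret = 3.7 − 3.1 = 0.6.

0.6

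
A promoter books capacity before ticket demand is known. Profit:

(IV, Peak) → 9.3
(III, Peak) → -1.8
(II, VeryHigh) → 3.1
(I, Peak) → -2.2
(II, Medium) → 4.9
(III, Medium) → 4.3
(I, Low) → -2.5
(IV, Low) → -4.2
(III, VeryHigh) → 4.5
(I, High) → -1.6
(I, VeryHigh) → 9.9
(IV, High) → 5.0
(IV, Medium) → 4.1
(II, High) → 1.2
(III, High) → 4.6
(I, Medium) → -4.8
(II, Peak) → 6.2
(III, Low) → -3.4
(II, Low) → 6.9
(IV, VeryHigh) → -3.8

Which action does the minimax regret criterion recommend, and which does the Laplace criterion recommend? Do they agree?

minimax regret → II; laplace → II (agree)

Column bests: Low=6.9, Medium=4.9, High=5.0, VeryHigh=9.9, Peak=9.3.
I regrets: 9.4, 9.7, 6.6, 0.0, 11.5 → max 11.5
II regrets: 0.0, 0.0, 3.8, 6.8, 3.1 → max 6.8
III regrets: 10.3, 0.6, 0.4, 5.4, 11.1 → max 11.1
IV regrets: 11.1, 0.8, 0.0, 13.7, 0.0 → max 13.7
Smallest max regret = 6.8 → II.
Row averages: I=-0.24, II=4.46, III=1.64, IV=2.08
Highest average = 4.46 → II.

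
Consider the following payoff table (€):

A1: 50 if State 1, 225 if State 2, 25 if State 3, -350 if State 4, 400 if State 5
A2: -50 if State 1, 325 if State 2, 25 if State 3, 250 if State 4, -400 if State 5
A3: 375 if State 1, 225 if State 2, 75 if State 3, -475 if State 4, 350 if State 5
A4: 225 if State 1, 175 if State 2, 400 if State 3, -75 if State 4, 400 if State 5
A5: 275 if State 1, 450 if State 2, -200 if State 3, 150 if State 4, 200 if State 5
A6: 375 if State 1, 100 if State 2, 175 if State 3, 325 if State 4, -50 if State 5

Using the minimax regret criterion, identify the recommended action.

Column bests: State 1=375, State 2=450, State 3=400, State 4=325, State 5=400.
A1 regrets: 325, 225, 375, 675, 0 → max 675
A2 regrets: 425, 125, 375, 75, 800 → max 800
A3 regrets: 0, 225, 325, 800, 50 → max 800
A4 regrets: 150, 275, 0, 400, 0 → max 400
A5 regrets: 100, 0, 600, 175, 200 → max 600
A6 regrets: 0, 350, 225, 0, 450 → max 450
Smallest max regret = 400 → A4.

A4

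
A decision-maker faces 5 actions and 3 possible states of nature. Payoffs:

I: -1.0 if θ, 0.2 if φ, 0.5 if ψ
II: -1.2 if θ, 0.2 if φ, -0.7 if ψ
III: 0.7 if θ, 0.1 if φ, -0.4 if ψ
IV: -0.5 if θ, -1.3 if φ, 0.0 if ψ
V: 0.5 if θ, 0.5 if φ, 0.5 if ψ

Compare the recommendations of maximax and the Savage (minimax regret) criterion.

maximax → III; minimax regret → V (disagree)

Row maxima: I=0.5, II=0.2, III=0.7, IV=0.0, V=0.5
Best best-case = 0.7 → III.
Column bests: θ=0.7, φ=0.5, ψ=0.5.
I regrets: 1.7, 0.3, 0.0 → max 1.7
II regrets: 1.9, 0.3, 1.2 → max 1.9
III regrets: 0.0, 0.4, 0.9 → max 0.9
IV regrets: 1.2, 1.8, 0.5 → max 1.8
V regrets: 0.2, 0.0, 0.0 → max 0.2
Smallest max regret = 0.2 → V.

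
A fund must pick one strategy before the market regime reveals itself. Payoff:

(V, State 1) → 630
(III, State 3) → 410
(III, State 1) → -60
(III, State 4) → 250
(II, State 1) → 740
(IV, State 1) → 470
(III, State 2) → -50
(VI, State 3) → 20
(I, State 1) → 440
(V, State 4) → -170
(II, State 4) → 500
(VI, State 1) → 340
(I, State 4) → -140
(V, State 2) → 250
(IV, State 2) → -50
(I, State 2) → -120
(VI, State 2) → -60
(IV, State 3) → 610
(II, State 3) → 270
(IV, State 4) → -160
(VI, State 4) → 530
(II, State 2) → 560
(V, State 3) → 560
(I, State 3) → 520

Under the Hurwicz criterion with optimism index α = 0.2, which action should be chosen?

II

I: 0.2·520 + 0.8·(-140) = -8
II: 0.2·740 + 0.8·270 = 364
III: 0.2·410 + 0.8·(-60) = 34
IV: 0.2·610 + 0.8·(-160) = -6
V: 0.2·630 + 0.8·(-170) = -10
VI: 0.2·530 + 0.8·(-60) = 58
Highest Hurwicz score = 364 → II.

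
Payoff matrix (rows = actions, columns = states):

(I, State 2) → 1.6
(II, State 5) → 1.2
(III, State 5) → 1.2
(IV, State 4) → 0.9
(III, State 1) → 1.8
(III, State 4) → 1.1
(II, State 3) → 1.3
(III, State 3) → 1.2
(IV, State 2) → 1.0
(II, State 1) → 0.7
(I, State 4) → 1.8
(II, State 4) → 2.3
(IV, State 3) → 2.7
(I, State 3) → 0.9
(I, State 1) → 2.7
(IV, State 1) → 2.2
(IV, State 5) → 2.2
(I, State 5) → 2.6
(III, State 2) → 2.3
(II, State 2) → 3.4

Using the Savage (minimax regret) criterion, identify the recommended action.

Column bests: State 1=2.7, State 2=3.4, State 3=2.7, State 4=2.3, State 5=2.6.
I regrets: 0.0, 1.8, 1.8, 0.5, 0.0 → max 1.8
II regrets: 2.0, 0.0, 1.4, 0.0, 1.4 → max 2.0
III regrets: 0.9, 1.1, 1.5, 1.2, 1.4 → max 1.5
IV regrets: 0.5, 2.4, 0.0, 1.4, 0.4 → max 2.4
Smallest max regret = 1.5 → III.

III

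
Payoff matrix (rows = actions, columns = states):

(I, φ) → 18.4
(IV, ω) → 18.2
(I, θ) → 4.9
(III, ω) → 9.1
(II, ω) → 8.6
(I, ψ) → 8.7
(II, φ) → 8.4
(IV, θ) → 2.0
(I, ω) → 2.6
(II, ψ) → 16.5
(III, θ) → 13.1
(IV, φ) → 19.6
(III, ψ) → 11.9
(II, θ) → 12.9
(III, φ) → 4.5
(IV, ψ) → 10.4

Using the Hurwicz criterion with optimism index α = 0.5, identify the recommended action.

I: 0.5·18.4 + 0.5·2.6 = 10.5
II: 0.5·16.5 + 0.5·8.4 = 12.45
III: 0.5·13.1 + 0.5·4.5 = 8.8
IV: 0.5·19.6 + 0.5·2.0 = 10.8
Highest Hurwicz score = 12.45 → II.

II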